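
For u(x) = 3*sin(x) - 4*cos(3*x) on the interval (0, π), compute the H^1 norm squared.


||u||_{H^1(0,π)}^2 = 89*π

u'(x) = 12*sin(3*x) + 3*cos(x).
Expand u² and (u')² and integrate term by term on (0, π), using: for integers n ≥ 1, ∫_0^π sin²(nx) dx = ∫_0^π cos²(nx) dx = π/2; for n ≠ n', ∫_0^π sin(nx)sin(n'x) dx = ∫_0^π cos(nx)cos(n'x) dx = 0; and by product-to-sum, ∫_0^π sin(nx)cos(n'x) dx = ½∫_0^π [sin((n+n')x) + sin((n−n')x)] dx, which is 0 when n+n' is even and 2n/(n²−n'²) when n+n' is odd (it need not vanish on (0, π)).
  u² squared terms: (-4)²·∫cos(3x)² dx = 16·π/2 = 8*π;  (3)²·∫sin(x)² dx = 9·π/2 = 9*π/2.
  u² cross terms: 2·(-4)·(3)·∫cos(3x)·sin(x) dx = -24·(0) = 0.
  So ∫_0^π u² dx = 8*π + 9*π/2 + 0 = 25*π/2.
  (u')² squared terms: (3)²·∫cos(x)² dx = 9·π/2 = 9*π/2;  (12)²·∫sin(3x)² dx = 144·π/2 = 72*π.
  (u')² cross terms: 2·(3)·(12)·∫cos(x)·sin(3x) dx = 72·(0) = 0.
  So ∫_0^π (u')² dx = 9*π/2 + 72*π + 0 = 153*π/2.
||u||_{H^1}^2 = (25*π/2) + (153*π/2) = 89*π.


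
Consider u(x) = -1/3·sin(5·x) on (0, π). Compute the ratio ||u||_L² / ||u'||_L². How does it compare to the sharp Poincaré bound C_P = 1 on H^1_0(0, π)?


||u||_L² / ||u'||_L² = 1/5 < C_P = 1.

u(x) = -1/3·sin(5·x), so u'(x) = -5*cos(5*x)/3.
Writing u(x) = A·sin(kπx/L) with A = -1/3 and k = 5, use ∫_0^L sin²(kπx/L) dx = L/2 and ∫_0^L cos²(kπx/L) dx = L/2.
u² = 1/9·sin²(5·x) and (u')² = 25/9·cos²(5·x), and each of sin², cos² integrates to L/2 = π/2 over (0, π).
∫_0^π u² dx = π/18, so ||u||_L² = sqrt(2)*sqrt(π)/6.
∫_0^π (u')² dx = 25*π/18, so ||u'||_L² = 5*sqrt(2)*sqrt(π)/6.
Ratio ||u||_L² / ||u'||_L² = 1/5.
Sharp Poincaré constant on H^1_0(0, π) is C_P = L/π = 1, achieved by sin(x).
This is the k = 5 harmonic; the ratio L/(kπ) is strictly less than C_P = L/π, consistent with the sharp inequality ||u||_L² ≤ C_P ||u'||_L².


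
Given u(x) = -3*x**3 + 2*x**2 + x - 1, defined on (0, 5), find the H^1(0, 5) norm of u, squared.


||u||_{H^1}^2 = 4567945/42

The H^1 norm (squared) on an interval (0, L) is
  ||u||_{H^1}^2 = ∫_0^L u(x)^2 dx + ∫_0^L u'(x)^2 dx.
Compute u'(x) = -9*x**2 + 4*x + 1.
Then u(x)^2 = 9*x**6 - 12*x**5 - 2*x**4 + 10*x**3 - 3*x**2 - 2*x + 1 and u'(x)^2 = 81*x**4 - 72*x**3 - 2*x**2 + 8*x + 1.
Integrate each monomial from 0 to 5 using ∫_0^5 c·x^n dx = c·5^(n+1)/(n+1):
  ∫_0^5 u(x)^2 dx = ∫_0^5 (9*x^6 - 12*x^5 - 2*x^4 + 10*x^3 - 3*x^2 - 2*x + 1) dx. Term by term:
    ∫_0^5 9*x^6 dx = 703125/7;  ∫_0^5 -12*x^5 dx = -31250;  ∫_0^5 -2*x^4 dx = -1250;
    ∫_0^5 10*x^3 dx = 3125/2;  ∫_0^5 -3*x^2 dx = -125;  ∫_0^5 -2*x dx = -25;
    ∫_0^5 1 dx = 5.
  Sum: 703125/7 − 31250 − 1250 + 3125/2 − 125 − 25 + 5 = 971095/14.
  ∫_0^5 u'(x)^2 dx = ∫_0^5 (81*x^4 - 72*x^3 - 2*x^2 + 8*x + 1) dx. Term by term:
    ∫_0^5 81*x^4 dx = 50625;  ∫_0^5 -72*x^3 dx = -11250;  ∫_0^5 -2*x^2 dx = -250/3;
    ∫_0^5 8*x dx = 100;  ∫_0^5 1 dx = 5.
  Sum: 50625 − 11250 − 250/3 + 100 + 5 = 118190/3.
Adding: ||u||_{H^1}^2 = 971095/14 + 118190/3 = 4567945/42.


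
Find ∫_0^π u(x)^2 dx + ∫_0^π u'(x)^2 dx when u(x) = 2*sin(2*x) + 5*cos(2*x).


||u||_{H^1(0,π)}^2 = 145*π/2

u'(x) = -10*sin(2*x) + 4*cos(2*x).
Expand u² and (u')² and integrate term by term on (0, π), using: for integers n ≥ 1, ∫_0^π sin²(nx) dx = ∫_0^π cos²(nx) dx = π/2; for n ≠ n', ∫_0^π sin(nx)sin(n'x) dx = ∫_0^π cos(nx)cos(n'x) dx = 0; and by product-to-sum, ∫_0^π sin(nx)cos(n'x) dx = ½∫_0^π [sin((n+n')x) + sin((n−n')x)] dx, which is 0 when n+n' is even and 2n/(n²−n'²) when n+n' is odd (it need not vanish on (0, π)).
  u² squared terms: (2)²·∫sin(2x)² dx = 4·π/2 = 2*π;  (5)²·∫cos(2x)² dx = 25·π/2 = 25*π/2.
  u² cross terms: 2·(2)·(5)·∫sin(2x)·cos(2x) dx = 20·(0) = 0.
  So ∫_0^π u² dx = 2*π + 25*π/2 + 0 = 29*π/2.
  (u')² squared terms: (-10)²·∫sin(2x)² dx = 100·π/2 = 50*π;  (4)²·∫cos(2x)² dx = 16·π/2 = 8*π.
  (u')² cross terms: 2·(-10)·(4)·∫sin(2x)·cos(2x) dx = -80·(0) = 0.
  So ∫_0^π (u')² dx = 50*π + 8*π + 0 = 58*π.
||u||_{H^1}^2 = (29*π/2) + (58*π) = 145*π/2.


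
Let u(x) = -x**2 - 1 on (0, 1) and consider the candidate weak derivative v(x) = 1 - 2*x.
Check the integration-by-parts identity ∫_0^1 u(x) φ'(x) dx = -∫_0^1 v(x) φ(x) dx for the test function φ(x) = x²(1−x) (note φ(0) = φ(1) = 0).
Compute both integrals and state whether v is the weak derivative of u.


LHS = 1/10, RHS = 1/60. No, v is not the weak derivative of u.

u(x) = -x**2 - 1, classical derivative u'(x) = -2*x.
φ(x) = x²(1−x), so φ'(x) = x*(2 - 3*x).
Note φ(0) = φ(1) = 0, so the boundary term u·φ vanishes.
LHS = ∫_0^1 u(x) φ'(x) dx = ∫_0^1 (3*x^4 - 2*x^3 + 3*x^2 - 2*x) dx. Term by term:
  ∫_0^1 3*x^4 dx = 3/5;  ∫_0^1 -2*x^3 dx = -1/2;  ∫_0^1 3*x^2 dx = 1;
  ∫_0^1 -2*x dx = -1.
Sum: 3/5 − 1/2 + 1 − 1 = 1/10.
So LHS = 1/10.
∫_0^1 v(x) φ(x) dx = ∫_0^1 (2*x^4 - 3*x^3 + x^2) dx. Term by term:
  ∫_0^1 2*x^4 dx = 2/5;  ∫_0^1 -3*x^3 dx = -3/4;  ∫_0^1 x^2 dx = 1/3.
Sum: 2/5 − 3/4 + 1/3 = -1/60.
So RHS = -∫_0^1 v(x) φ(x) dx = 1/60.
LHS − RHS = 1/12 ≠ 0, so the identity fails.
(For a valid weak derivative the identity must hold for EVERY test function, in particular this one. The failure shows v is NOT the weak derivative of u.)
Correct weak derivative would be u'(x) = -2*x.


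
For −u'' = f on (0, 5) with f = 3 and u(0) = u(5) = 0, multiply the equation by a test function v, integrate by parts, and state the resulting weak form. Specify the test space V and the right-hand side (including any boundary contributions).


V = H^1_0(0, 5) (so v(0) = v(5) = 0); weak form: ∫_0^5 u'v' dx = ∫_0^5 (3) v dx for all v ∈ V.

Multiply both sides by a test function v and integrate from 0 to 5:
  ∫_0^5 −u''(x) v(x) dx = ∫_0^5 f(x) v(x) dx.
Integrate the LHS by parts once:
  ∫_0^5 −u'' v dx = −[u'(x) v(x)]_0^5 + ∫_0^5 u'(x) v'(x) dx.
Thus ∫_0^5 u'(x) v'(x) dx = ∫_0^5 f(x) v(x) dx + [u'(x) v(x)]_0^5.
Choose V so that boundary terms are either known or forced to vanish.
u is Dirichlet: u(0) = u(5) = 0. Let V = H^1_0(0, 5); then v(0) = v(5) = 0, and [u' v]_0^5 = 0.
Weak formulation: find u (satisfying any essential BC) such that ∫_0^5 u'(x) v'(x) dx = ∫_0^5 f v dx for all v ∈ V.
Substituting f(x) = 3, the right-hand side is ∫_0^5 (3) v dx.


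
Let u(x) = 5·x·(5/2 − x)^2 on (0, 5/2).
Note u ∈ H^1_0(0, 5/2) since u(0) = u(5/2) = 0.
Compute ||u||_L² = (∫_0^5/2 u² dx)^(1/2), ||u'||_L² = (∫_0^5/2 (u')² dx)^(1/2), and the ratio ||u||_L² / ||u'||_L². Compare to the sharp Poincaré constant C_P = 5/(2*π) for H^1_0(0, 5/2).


||u||_L² / ||u'||_L² = 5*sqrt(14)/28 < C_P = 5/(2*π).

u(x) = 5·x·(5/2 − x)^2, so u'(x) = 15*x^2 - 50*x + 125/4.
u(x) = 5·x·(5/2 − x)^2 vanishes at x = 0 and x = 5/2, so u ∈ H^1_0(0, 5/2). Differentiate via the product rule and integrate the resulting polynomials term by term.
  ∫_0^5/2 u² dx = ∫_0^5/2 (25*x^6 - 250*x^5 + 1875*x^4/2 - 3125*x^3/2 + 15625*x^2/16) dx. Term by term:
    ∫_0^5/2 25*x^6 dx = 1953125/896;  ∫_0^5/2 -250*x^5 dx = -1953125/192;  ∫_0^5/2 1875*x^4/2 dx = 1171875/64;
    ∫_0^5/2 -3125*x^3/2 dx = -1953125/128;  ∫_0^5/2 15625*x^2/16 dx = 1953125/384.
  Sum: 1953125/896 − 1953125/192 + 1171875/64 − 1953125/128 + 1953125/384 = 390625/2688.
  ∫_0^5/2 (u')² dx = ∫_0^5/2 (225*x^4 - 1500*x^3 + 6875*x^2/2 - 3125*x + 15625/16) dx. Term by term:
    ∫_0^5/2 225*x^4 dx = 140625/32;  ∫_0^5/2 -1500*x^3 dx = -234375/16;  ∫_0^5/2 6875*x^2/2 dx = 859375/48;
    ∫_0^5/2 -3125*x dx = -78125/8;  ∫_0^5/2 15625/16 dx = 78125/32.
  Sum: 140625/32 − 234375/16 + 859375/48 − 78125/8 + 78125/32 = 15625/48.
∫_0^5/2 u² dx = 390625/2688, so ||u||_L² = 625*sqrt(42)/336.
∫_0^5/2 (u')² dx = 15625/48, so ||u'||_L² = 125*sqrt(3)/12.
Ratio ||u||_L² / ||u'||_L² = 5*sqrt(14)/28.
Sharp Poincaré constant on H^1_0(0, 5/2) is C_P = L/π = 5/(2*π), achieved by sin(2*π/5·x).
A polynomial bump cannot attain the sharp Poincaré constant (only the first sine eigenfunction does), so the ratio is strictly less than C_P, consistent with ||u||_L² ≤ C_P ||u'||_L².


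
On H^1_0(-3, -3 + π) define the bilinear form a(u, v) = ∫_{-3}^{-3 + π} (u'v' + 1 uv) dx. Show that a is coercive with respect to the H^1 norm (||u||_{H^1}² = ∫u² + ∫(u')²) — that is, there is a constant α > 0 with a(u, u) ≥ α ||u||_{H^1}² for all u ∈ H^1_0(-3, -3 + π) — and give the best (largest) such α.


α = 1

Coercivity of a(·,·) on H^1_0(-3, -3 + π) means a(u, u) ≥ α ||u||_{H^1}² for every u ∈ H^1_0.
The interval has length L = π, and Poincaré/coercivity depend only on L. Here a(u, u) = ∫(u')² + (1)·∫u².
Here c = 1 ≥ 1, so a(u,u) = ∫(u')² + c∫u² ≥ ∫(u')² + ∫u² = ||u||_{H^1}², i.e. α = 1 works. No larger α is possible: a(u,u) ≥ α||u||_{H^1}² means (1−α)∫(u')² ≥ (α−c)∫u², and for the modes u_n = sin(nπ(x−x₀)/L) (x₀ the left endpoint) one has ∫u_n²/∫(u_n')² = (L/(nπ))² → 0, so a(u_n,u_n)/||u_n||_{H^1}² → 1. Hence the optimal constant is α = 1.
Therefore α = 1.


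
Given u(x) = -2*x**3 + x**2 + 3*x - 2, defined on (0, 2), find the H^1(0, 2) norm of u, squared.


||u||_{H^1}^2 = 2194/21

The H^1 norm (squared) on an interval (0, L) is
  ||u||_{H^1}^2 = ∫_0^L u(x)^2 dx + ∫_0^L u'(x)^2 dx.
Compute u'(x) = -6*x**2 + 2*x + 3.
Then u(x)^2 = 4*x**6 - 4*x**5 - 11*x**4 + 14*x**3 + 5*x**2 - 12*x + 4 and u'(x)^2 = 36*x**4 - 24*x**3 - 32*x**2 + 12*x + 9.
Integrate each monomial from 0 to 2 using ∫_0^2 c·x^n dx = c·2^(n+1)/(n+1):
  ∫_0^2 u(x)^2 dx = ∫_0^2 (4*x^6 - 4*x^5 - 11*x^4 + 14*x^3 + 5*x^2 - 12*x + 4) dx. Term by term:
    ∫_0^2 4*x^6 dx = 512/7;  ∫_0^2 -4*x^5 dx = -128/3;  ∫_0^2 -11*x^4 dx = -352/5;
    ∫_0^2 14*x^3 dx = 56;  ∫_0^2 5*x^2 dx = 40/3;  ∫_0^2 -12*x dx = -24;
    ∫_0^2 4 dx = 8.
  Sum: 512/7 − 128/3 − 352/5 + 56 + 40/3 − 24 + 8 = 1408/105.
  ∫_0^2 u'(x)^2 dx = ∫_0^2 (36*x^4 - 24*x^3 - 32*x^2 + 12*x + 9) dx. Term by term:
    ∫_0^2 36*x^4 dx = 1152/5;  ∫_0^2 -24*x^3 dx = -96;  ∫_0^2 -32*x^2 dx = -256/3;
    ∫_0^2 12*x dx = 24;  ∫_0^2 9 dx = 18.
  Sum: 1152/5 − 96 − 256/3 + 24 + 18 = 1366/15.
Adding: ||u||_{H^1}^2 = 1408/105 + 1366/15 = 2194/21.


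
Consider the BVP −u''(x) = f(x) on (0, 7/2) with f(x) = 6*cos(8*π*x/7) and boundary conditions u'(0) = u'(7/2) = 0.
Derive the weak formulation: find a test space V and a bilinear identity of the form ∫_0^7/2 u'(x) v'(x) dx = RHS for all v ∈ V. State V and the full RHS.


V = H^1(0, 7/2) (no boundary constraint on v; u is determined up to an additive constant); weak form: ∫_0^7/2 u'v' dx = ∫_0^7/2 (6*cos(8*π*x/7)) v dx for all v ∈ V.

Multiply both sides by a test function v and integrate from 0 to 7/2:
  ∫_0^7/2 −u''(x) v(x) dx = ∫_0^7/2 f(x) v(x) dx.
Integrate the LHS by parts once:
  ∫_0^7/2 −u'' v dx = −[u'(x) v(x)]_0^7/2 + ∫_0^7/2 u'(x) v'(x) dx.
Thus ∫_0^7/2 u'(x) v'(x) dx = ∫_0^7/2 f(x) v(x) dx + [u'(x) v(x)]_0^7/2.
Choose V so that boundary terms are either known or forced to vanish.
u has homogeneous Neumann: u'(0) = u'(7/2) = 0. So [u' v]_0^7/2 = 0·v(7/2) − 0·v(0) = 0 for any v; take V = H^1(0, 7/2).
Weak formulation: find u (satisfying any essential BC) such that ∫_0^7/2 u'(x) v'(x) dx = ∫_0^7/2 f v dx for all v ∈ V (homogeneous Neumann, so boundary terms vanish).
Substituting f(x) = 6*cos(8*π*x/7), the right-hand side is ∫_0^7/2 (6*cos(8*π*x/7)) v dx.
Compatibility check (pure Neumann): taking v ≡ 1 ∈ V gives 0 = ∫_0^7/2 f dx + (0) − (0), i.e. ∫_0^7/2 f dx must equal u'(0) − u'(7/2) = 0. Indeed ∫_0^7/2 (6*cos(8*π*x/7)) dx = 0, so the data are compatible. The solution is then unique only up to an additive constant (fix it e.g. by requiring ∫_0^7/2 u dx = 0).


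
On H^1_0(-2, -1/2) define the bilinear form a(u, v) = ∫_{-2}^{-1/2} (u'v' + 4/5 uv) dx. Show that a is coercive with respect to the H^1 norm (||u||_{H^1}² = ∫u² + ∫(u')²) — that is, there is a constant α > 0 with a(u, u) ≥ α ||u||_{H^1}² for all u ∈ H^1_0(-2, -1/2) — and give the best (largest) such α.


α = 4*(9 + 5*π^2)/(5*(9 + 4*π^2))

Coercivity of a(·,·) on H^1_0(-2, -1/2) means a(u, u) ≥ α ||u||_{H^1}² for every u ∈ H^1_0.
The interval has length L = 3/2, and Poincaré/coercivity depend only on L. Here a(u, u) = ∫(u')² + (4/5)·∫u².
Here 0 < c = 4/5 < 1. The condition a(u,u) ≥ α||u||_{H^1}² reads (1−α)∫(u')² ≥ (α−c)∫u². Any admissible α is ≤ 1 (rapidly oscillating u have ∫u²/∫(u')² → 0), and α = 1 would force 0 ≥ (1−c)∫u², impossible since c < 1; so 1−α > 0. By the sharp Poincaré inequality on H^1_0 of an interval of length L, ∫(u')² ≥ (π/L)²∫u² with equality for the first sine mode sin(π(x−x₀)/L) (x₀ the left endpoint), so the inequality holds for all u iff (1−α)(π/L)² ≥ α − c, i.e. α ≤ ((π/L)² + c)/((π/L)² + 1) = (1 + c(L/π)²)/(1 + (L/π)²). With (π/L)² = 4*π^2/9 and c = 4/5, the largest admissible constant is α = ((π/L)² + c)/((π/L)² + 1).
Simplifying, α = 4*(9 + 5*π^2)/(5*(9 + 4*π^2)).


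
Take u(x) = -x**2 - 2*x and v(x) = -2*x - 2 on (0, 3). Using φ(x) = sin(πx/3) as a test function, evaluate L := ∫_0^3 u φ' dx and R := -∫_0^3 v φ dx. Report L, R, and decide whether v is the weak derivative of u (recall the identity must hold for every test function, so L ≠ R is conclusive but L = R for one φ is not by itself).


LHS = 30/π, RHS = 30/π. Yes, v = u' weakly.

u(x) = -x**2 - 2*x, classical derivative u'(x) = -2*x - 2.
φ(x) = sin(πx/3), so φ'(x) = π*cos(π*x/3)/3.
Note φ(0) = φ(3) = 0, so the boundary term u·φ vanishes.
LHS = ∫_0^3 u(x) φ'(x) dx = ∫_0^3 (-π*x^2*cos(π*x/3)/3 - 2*π*x*cos(π*x/3)/3) dx. Term by term:
  ∫_0^3 -2*π*x*cos(π*x/3)/3 dx = 12/π;  ∫_0^3 -π*x^2*cos(π*x/3)/3 dx = 18/π.
Sum: 12/π + 18/π = 30/π.
So LHS = 30/π.
∫_0^3 v(x) φ(x) dx = ∫_0^3 (-2*x*sin(π*x/3) - 2*sin(π*x/3)) dx. Term by term:
  ∫_0^3 -2*sin(π*x/3) dx = -12/π;  ∫_0^3 -2*x*sin(π*x/3) dx = -18/π.
Sum: -12/π − 18/π = -30/π.
So RHS = -∫_0^3 v(x) φ(x) dx = 30/π.
LHS = RHS, so the identity holds for this test φ.
Moreover u is smooth here and v(x) = u'(x) = -2*x - 2 pointwise, so the identity holds for every test function. Hence v is the weak derivative of u.


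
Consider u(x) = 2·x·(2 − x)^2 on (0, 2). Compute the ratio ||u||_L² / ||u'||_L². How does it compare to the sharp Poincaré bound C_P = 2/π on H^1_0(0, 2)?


||u||_L² / ||u'||_L² = sqrt(14)/7 < C_P = 2/π.

u(x) = 2·x·(2 − x)^2, so u'(x) = 2*(x - 2)*(3*x - 2).
u(x) = 2·x·(2 − x)^2 vanishes at x = 0 and x = 2, so u ∈ H^1_0(0, 2). Differentiate via the product rule and integrate the resulting polynomials term by term.
  ∫_0^2 u² dx = ∫_0^2 (4*x^6 - 32*x^5 + 96*x^4 - 128*x^3 + 64*x^2) dx. Term by term:
    ∫_0^2 4*x^6 dx = 512/7;  ∫_0^2 -32*x^5 dx = -1024/3;  ∫_0^2 96*x^4 dx = 3072/5;
    ∫_0^2 -128*x^3 dx = -512;  ∫_0^2 64*x^2 dx = 512/3.
  Sum: 512/7 − 1024/3 + 3072/5 − 512 + 512/3 = 512/105.
  ∫_0^2 (u')² dx = ∫_0^2 (36*x^4 - 192*x^3 + 352*x^2 - 256*x + 64) dx. Term by term:
    ∫_0^2 36*x^4 dx = 1152/5;  ∫_0^2 -192*x^3 dx = -768;  ∫_0^2 352*x^2 dx = 2816/3;
    ∫_0^2 -256*x dx = -512;  ∫_0^2 64 dx = 128.
  Sum: 1152/5 − 768 + 2816/3 − 512 + 128 = 256/15.
∫_0^2 u² dx = 512/105, so ||u||_L² = 16*sqrt(210)/105.
∫_0^2 (u')² dx = 256/15, so ||u'||_L² = 16*sqrt(15)/15.
Ratio ||u||_L² / ||u'||_L² = sqrt(14)/7.
Sharp Poincaré constant on H^1_0(0, 2) is C_P = L/π = 2/π, achieved by sin(π/2·x).
A polynomial bump cannot attain the sharp Poincaré constant (only the first sine eigenfunction does), so the ratio is strictly less than C_P, consistent with ||u||_L² ≤ C_P ||u'||_L².


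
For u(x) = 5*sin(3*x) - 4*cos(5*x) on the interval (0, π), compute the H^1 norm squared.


||u||_{H^1(0,π)}^2 = 333*π

u'(x) = 20*sin(5*x) + 15*cos(3*x).
Expand u² and (u')² and integrate term by term on (0, π), using: for integers n ≥ 1, ∫_0^π sin²(nx) dx = ∫_0^π cos²(nx) dx = π/2; for n ≠ n', ∫_0^π sin(nx)sin(n'x) dx = ∫_0^π cos(nx)cos(n'x) dx = 0; and by product-to-sum, ∫_0^π sin(nx)cos(n'x) dx = ½∫_0^π [sin((n+n')x) + sin((n−n')x)] dx, which is 0 when n+n' is even and 2n/(n²−n'²) when n+n' is odd (it need not vanish on (0, π)).
  u² squared terms: (-4)²·∫cos(5x)² dx = 16·π/2 = 8*π;  (5)²·∫sin(3x)² dx = 25·π/2 = 25*π/2.
  u² cross terms: 2·(-4)·(5)·∫cos(5x)·sin(3x) dx = -40·(0) = 0.
  So ∫_0^π u² dx = 8*π + 25*π/2 + 0 = 41*π/2.
  (u')² squared terms: (15)²·∫cos(3x)² dx = 225·π/2 = 225*π/2;  (20)²·∫sin(5x)² dx = 400·π/2 = 200*π.
  (u')² cross terms: 2·(15)·(20)·∫cos(3x)·sin(5x) dx = 600·(0) = 0.
  So ∫_0^π (u')² dx = 225*π/2 + 200*π + 0 = 625*π/2.
||u||_{H^1}^2 = (41*π/2) + (625*π/2) = 333*π.


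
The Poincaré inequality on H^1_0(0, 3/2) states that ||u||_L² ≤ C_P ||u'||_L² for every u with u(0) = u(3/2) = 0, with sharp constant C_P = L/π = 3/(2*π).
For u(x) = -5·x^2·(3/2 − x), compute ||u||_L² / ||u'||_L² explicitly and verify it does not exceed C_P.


||u||_L² / ||u'||_L² = 3*sqrt(14)/28 < C_P = 3/(2*π).

u(x) = -5·x^2·(3/2 − x), so u'(x) = 15*x*(x - 1).
u(x) = -5·x^2·(3/2 − x) vanishes at x = 0 and x = 3/2, so u ∈ H^1_0(0, 3/2). Differentiate via the product rule and integrate the resulting polynomials term by term.
  ∫_0^3/2 u² dx = ∫_0^3/2 (25*x^6 - 75*x^5 + 225*x^4/4) dx. Term by term:
    ∫_0^3/2 25*x^6 dx = 54675/896;  ∫_0^3/2 -75*x^5 dx = -18225/128;  ∫_0^3/2 225*x^4/4 dx = 10935/128.
  Sum: 54675/896 − 18225/128 + 10935/128 = 3645/896.
  ∫_0^3/2 (u')² dx = ∫_0^3/2 (225*x^4 - 450*x^3 + 225*x^2) dx. Term by term:
    ∫_0^3/2 225*x^4 dx = 10935/32;  ∫_0^3/2 -450*x^3 dx = -18225/32;  ∫_0^3/2 225*x^2 dx = 2025/8.
  Sum: 10935/32 − 18225/32 + 2025/8 = 405/16.
∫_0^3/2 u² dx = 3645/896, so ||u||_L² = 27*sqrt(70)/112.
∫_0^3/2 (u')² dx = 405/16, so ||u'||_L² = 9*sqrt(5)/4.
Ratio ||u||_L² / ||u'||_L² = 3*sqrt(14)/28.
Sharp Poincaré constant on H^1_0(0, 3/2) is C_P = L/π = 3/(2*π), achieved by sin(2*π/3·x).
A polynomial bump cannot attain the sharp Poincaré constant (only the first sine eigenfunction does), so the ratio is strictly less than C_P, consistent with ||u||_L² ≤ C_P ||u'||_L².


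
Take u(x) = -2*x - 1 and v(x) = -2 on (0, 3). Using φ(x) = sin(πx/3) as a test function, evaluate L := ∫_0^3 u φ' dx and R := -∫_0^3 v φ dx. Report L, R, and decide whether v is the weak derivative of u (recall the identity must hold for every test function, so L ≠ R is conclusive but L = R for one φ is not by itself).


LHS = 12/π, RHS = 12/π. Yes, v = u' weakly.

u(x) = -2*x - 1, classical derivative u'(x) = -2.
φ(x) = sin(πx/3), so φ'(x) = π*cos(π*x/3)/3.
Note φ(0) = φ(3) = 0, so the boundary term u·φ vanishes.
LHS = ∫_0^3 u(x) φ'(x) dx = ∫_0^3 (-2*π*x*cos(π*x/3)/3 - π*cos(π*x/3)/3) dx. Term by term:
  ∫_0^3 -π*cos(π*x/3)/3 dx = 0;  ∫_0^3 -2*π*x*cos(π*x/3)/3 dx = 12/π.
Sum: 0 + 12/π = 12/π.
So LHS = 12/π.
∫_0^3 v(x) φ(x) dx = ∫_0^3 (-2*sin(π*x/3)) dx. Term by term:
  ∫_0^3 -2*sin(π*x/3) dx = -12/π.
So RHS = -∫_0^3 v(x) φ(x) dx = 12/π.
LHS = RHS, so the identity holds for this test φ.
Moreover u is smooth here and v(x) = u'(x) = -2 pointwise, so the identity holds for every test function. Hence v is the weak derivative of u.


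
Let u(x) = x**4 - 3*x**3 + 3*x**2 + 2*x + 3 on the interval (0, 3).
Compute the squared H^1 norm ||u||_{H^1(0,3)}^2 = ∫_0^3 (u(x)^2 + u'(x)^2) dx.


||u||_{H^1}^2 = 186513/140

The H^1 norm (squared) on an interval (0, L) is
  ||u||_{H^1}^2 = ∫_0^L u(x)^2 dx + ∫_0^L u'(x)^2 dx.
Compute u'(x) = 4*x**3 - 9*x**2 + 6*x + 2.
Then u(x)^2 = x**8 - 6*x**7 + 15*x**6 - 14*x**5 + 3*x**4 - 6*x**3 + 22*x**2 + 12*x + 9 and u'(x)^2 = 16*x**6 - 72*x**5 + 129*x**4 - 92*x**3 + 24*x + 4.
Integrate each monomial from 0 to 3 using ∫_0^3 c·x^n dx = c·3^(n+1)/(n+1):
  ∫_0^3 u(x)^2 dx = ∫_0^3 (x^8 - 6*x^7 + 15*x^6 - 14*x^5 + 3*x^4 - 6*x^3 + 22*x^2 + 12*x + 9) dx. Term by term:
    ∫_0^3 x^8 dx = 2187;  ∫_0^3 -6*x^7 dx = -19683/4;  ∫_0^3 15*x^6 dx = 32805/7;
    ∫_0^3 -14*x^5 dx = -1701;  ∫_0^3 3*x^4 dx = 729/5;  ∫_0^3 -6*x^3 dx = -243/2;
    ∫_0^3 22*x^2 dx = 198;  ∫_0^3 12*x dx = 54;  ∫_0^3 9 dx = 27.
  Sum: 2187 − 19683/4 + 32805/7 − 1701 + 729/5 − 243/2 + 198 + 54 + 27 = 77697/140.
  ∫_0^3 u'(x)^2 dx = ∫_0^3 (16*x^6 - 72*x^5 + 129*x^4 - 92*x^3 + 24*x + 4) dx. Term by term:
    ∫_0^3 16*x^6 dx = 34992/7;  ∫_0^3 -72*x^5 dx = -8748;  ∫_0^3 129*x^4 dx = 31347/5;
    ∫_0^3 -92*x^3 dx = -1863;  ∫_0^3 24*x dx = 108;  ∫_0^3 4 dx = 12.
  Sum: 34992/7 − 8748 + 31347/5 − 1863 + 108 + 12 = 27204/35.
Adding: ||u||_{H^1}^2 = 77697/140 + 27204/35 = 186513/140.


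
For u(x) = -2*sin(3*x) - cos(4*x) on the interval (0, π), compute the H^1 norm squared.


||u||_{H^1(0,π)}^2 = -408/7 + 57*π/2

u'(x) = 4*sin(4*x) - 6*cos(3*x).
Expand u² and (u')² and integrate term by term on (0, π), using: for integers n ≥ 1, ∫_0^π sin²(nx) dx = ∫_0^π cos²(nx) dx = π/2; for n ≠ n', ∫_0^π sin(nx)sin(n'x) dx = ∫_0^π cos(nx)cos(n'x) dx = 0; and by product-to-sum, ∫_0^π sin(nx)cos(n'x) dx = ½∫_0^π [sin((n+n')x) + sin((n−n')x)] dx, which is 0 when n+n' is even and 2n/(n²−n'²) when n+n' is odd (it need not vanish on (0, π)).
  u² squared terms: (-1)²·∫cos(4x)² dx = 1·π/2 = π/2;  (-2)²·∫sin(3x)² dx = 4·π/2 = 2*π.
  u² cross terms: 2·(-1)·(-2)·∫cos(4x)·sin(3x) dx = 4·(-6/7) = -24/7.
  So ∫_0^π u² dx = π/2 + 2*π − 24/7 = -24/7 + 5*π/2.
  (u')² squared terms: (-6)²·∫cos(3x)² dx = 36·π/2 = 18*π;  (4)²·∫sin(4x)² dx = 16·π/2 = 8*π.
  (u')² cross terms: 2·(-6)·(4)·∫cos(3x)·sin(4x) dx = -48·(8/7) = -384/7.
  So ∫_0^π (u')² dx = 18*π + 8*π − 384/7 = -384/7 + 26*π.
||u||_{H^1}^2 = (-24/7 + 5*π/2) + (-384/7 + 26*π) = -408/7 + 57*π/2.


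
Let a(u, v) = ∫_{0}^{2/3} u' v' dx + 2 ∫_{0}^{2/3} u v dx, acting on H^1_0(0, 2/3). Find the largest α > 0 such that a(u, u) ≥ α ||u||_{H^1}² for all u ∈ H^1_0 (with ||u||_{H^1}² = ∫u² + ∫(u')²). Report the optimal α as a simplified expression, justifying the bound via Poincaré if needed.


α = 1

Coercivity of a(·,·) on H^1_0(0, 2/3) means a(u, u) ≥ α ||u||_{H^1}² for every u ∈ H^1_0.
The interval has length L = 2/3, and Poincaré/coercivity depend only on L. Here a(u, u) = ∫(u')² + (2)·∫u².
Here c = 2 ≥ 1, so a(u,u) = ∫(u')² + c∫u² ≥ ∫(u')² + ∫u² = ||u||_{H^1}², i.e. α = 1 works. No larger α is possible: a(u,u) ≥ α||u||_{H^1}² means (1−α)∫(u')² ≥ (α−c)∫u², and for the modes u_n = sin(nπ(x−x₀)/L) (x₀ the left endpoint) one has ∫u_n²/∫(u_n')² = (L/(nπ))² → 0, so a(u_n,u_n)/||u_n||_{H^1}² → 1. Hence the optimal constant is α = 1.
Therefore α = 1.


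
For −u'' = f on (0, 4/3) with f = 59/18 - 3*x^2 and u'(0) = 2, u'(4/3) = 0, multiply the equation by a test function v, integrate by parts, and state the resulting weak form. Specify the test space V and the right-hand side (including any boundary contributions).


V = H^1(0, 4/3) (v unrestricted at boundary; u is determined up to an additive constant); weak form: ∫_0^4/3 u'v' dx = ∫_0^4/3 (59/18 - 3*x^2) v dx − 2·v(0) for all v ∈ V.

Multiply both sides by a test function v and integrate from 0 to 4/3:
  ∫_0^4/3 −u''(x) v(x) dx = ∫_0^4/3 f(x) v(x) dx.
Integrate the LHS by parts once:
  ∫_0^4/3 −u'' v dx = −[u'(x) v(x)]_0^4/3 + ∫_0^4/3 u'(x) v'(x) dx.
Thus ∫_0^4/3 u'(x) v'(x) dx = ∫_0^4/3 f(x) v(x) dx + [u'(x) v(x)]_0^4/3.
Choose V so that boundary terms are either known or forced to vanish.
u has inhomogeneous Neumann u'(0) = 2, u'(4/3) = 0. [u' v]_0^4/3 = (0)·v(4/3) − (2)·v(0) = − 2·v(0). Take V = H^1(0, 4/3); boundary term becomes part of RHS.
Weak formulation: find u (satisfying any essential BC) such that ∫_0^4/3 u'(x) v'(x) dx = ∫_0^4/3 f v dx − 2·v(0) for all v ∈ V (Neumann data are natural BCs: they enter the RHS as boundary terms).
Substituting f(x) = 59/18 - 3*x^2, the right-hand side is ∫_0^4/3 (59/18 - 3*x^2) v dx − 2·v(0).
Compatibility check (pure Neumann): taking v ≡ 1 ∈ V gives 0 = ∫_0^4/3 f dx + (0) − (2), i.e. ∫_0^4/3 f dx must equal u'(0) − u'(4/3) = 2. Indeed ∫_0^4/3 (59/18 - 3*x^2) dx = 2, so the data are compatible. The solution is then unique only up to an additive constant (fix it e.g. by requiring ∫_0^4/3 u dx = 0).


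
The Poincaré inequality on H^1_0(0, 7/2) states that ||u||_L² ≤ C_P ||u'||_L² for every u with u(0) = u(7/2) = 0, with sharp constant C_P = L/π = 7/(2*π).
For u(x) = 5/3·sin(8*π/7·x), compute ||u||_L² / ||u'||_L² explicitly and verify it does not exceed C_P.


||u||_L² / ||u'||_L² = 7/(8*π) < C_P = 7/(2*π).

u(x) = 5/3·sin(8*π/7·x), so u'(x) = 40*π*cos(8*π*x/7)/21.
Writing u(x) = A·sin(kπx/L) with A = 5/3 and k = 4, use ∫_0^L sin²(kπx/L) dx = L/2 and ∫_0^L cos²(kπx/L) dx = L/2.
u² = 25/9·sin²(8*π/7·x) and (u')² = 1600*π^2/441·cos²(8*π/7·x), and each of sin², cos² integrates to L/2 = 7/4 over (0, 7/2).
∫_0^7/2 u² dx = 175/36, so ||u||_L² = 5*sqrt(7)/6.
∫_0^7/2 (u')² dx = 400*π^2/63, so ||u'||_L² = 20*sqrt(7)*π/21.
Ratio ||u||_L² / ||u'||_L² = 7/(8*π).
Sharp Poincaré constant on H^1_0(0, 7/2) is C_P = L/π = 7/(2*π), achieved by sin(2*π/7·x).
This is the k = 4 harmonic; the ratio L/(kπ) is strictly less than C_P = L/π, consistent with the sharp inequality ||u||_L² ≤ C_P ||u'||_L².


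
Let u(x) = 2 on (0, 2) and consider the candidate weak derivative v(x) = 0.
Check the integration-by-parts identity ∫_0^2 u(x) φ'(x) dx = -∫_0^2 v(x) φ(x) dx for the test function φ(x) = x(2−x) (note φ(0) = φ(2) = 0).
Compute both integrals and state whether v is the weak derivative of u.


LHS = 0, RHS = 0. Yes, v = u' weakly.

u(x) = 2, classical derivative u'(x) = 0.
φ(x) = x(2−x), so φ'(x) = 2 - 2*x.
Note φ(0) = φ(2) = 0, so the boundary term u·φ vanishes.
LHS = ∫_0^2 u(x) φ'(x) dx = ∫_0^2 (4 - 4*x) dx. Term by term:
  ∫_0^2 -4*x dx = -8;  ∫_0^2 4 dx = 8.
Sum: -8 + 8 = 0.
So LHS = 0.
∫_0^2 v(x) φ(x) dx = ∫_0^2 (0) dx. Term by term:
  ∫_0^2 0 dx = 0.
So RHS = -∫_0^2 v(x) φ(x) dx = 0.
LHS = RHS, so the identity holds for this test φ.
Moreover u is smooth here and v(x) = u'(x) = 0 pointwise, so the identity holds for every test function. Hence v is the weak derivative of u.


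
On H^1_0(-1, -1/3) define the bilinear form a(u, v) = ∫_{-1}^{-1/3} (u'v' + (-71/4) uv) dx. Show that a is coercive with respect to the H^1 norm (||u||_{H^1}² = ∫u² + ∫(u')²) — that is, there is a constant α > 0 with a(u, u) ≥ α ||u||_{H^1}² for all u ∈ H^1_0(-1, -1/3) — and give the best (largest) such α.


α = (-71 + 9*π^2)/(4 + 9*π^2)

Coercivity of a(·,·) on H^1_0(-1, -1/3) means a(u, u) ≥ α ||u||_{H^1}² for every u ∈ H^1_0.
The interval has length L = 2/3, and Poincaré/coercivity depend only on L. Here a(u, u) = ∫(u')² + (-71/4)·∫u².
Here c = -71/4 < 0 with |c| < (π/L)² = 9*π^2/4, so coercivity still holds. The condition a(u,u) ≥ α||u||_{H^1}² reads (1−α)∫(u')² ≥ (α−c)∫u². Any admissible α is ≤ 1 (rapidly oscillating u have ∫u²/∫(u')² → 0), and α = 1 would force 0 ≥ (1−c)∫u², impossible since c < 1; so 1−α > 0. By the sharp Poincaré inequality on H^1_0 of an interval of length L, ∫(u')² ≥ (π/L)²∫u² with equality for the first sine mode sin(π(x−x₀)/L) (x₀ the left endpoint), so the inequality holds for all u iff (1−α)(π/L)² ≥ α − c, i.e. α ≤ ((π/L)² + c)/((π/L)² + 1) = (1 + c(L/π)²)/(1 + (L/π)²). (Direct route, valid since c ≤ 0: Poincaré gives c∫u² ≥ c(L/π)²∫(u')², so a(u,u) ≥ (1 + c(L/π)²)∫(u')², while ||u||_{H^1}² ≤ (1 + (L/π)²)∫(u')²; dividing yields the same α.) With (π/L)² = 9*π^2/4 and c = -71/4, the largest admissible constant is α = ((π/L)² + c)/((π/L)² + 1).
Simplifying, α = (-71 + 9*π^2)/(4 + 9*π^2).


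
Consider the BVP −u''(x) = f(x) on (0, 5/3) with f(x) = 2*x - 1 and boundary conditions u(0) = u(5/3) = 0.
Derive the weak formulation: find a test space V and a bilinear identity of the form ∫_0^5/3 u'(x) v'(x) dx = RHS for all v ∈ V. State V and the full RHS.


V = H^1_0(0, 5/3) (so v(0) = v(5/3) = 0); weak form: ∫_0^5/3 u'v' dx = ∫_0^5/3 (2*x - 1) v dx for all v ∈ V.

Multiply both sides by a test function v and integrate from 0 to 5/3:
  ∫_0^5/3 −u''(x) v(x) dx = ∫_0^5/3 f(x) v(x) dx.
Integrate the LHS by parts once:
  ∫_0^5/3 −u'' v dx = −[u'(x) v(x)]_0^5/3 + ∫_0^5/3 u'(x) v'(x) dx.
Thus ∫_0^5/3 u'(x) v'(x) dx = ∫_0^5/3 f(x) v(x) dx + [u'(x) v(x)]_0^5/3.
Choose V so that boundary terms are either known or forced to vanish.
u is Dirichlet: u(0) = u(5/3) = 0. Let V = H^1_0(0, 5/3); then v(0) = v(5/3) = 0, and [u' v]_0^5/3 = 0.
Weak formulation: find u (satisfying any essential BC) such that ∫_0^5/3 u'(x) v'(x) dx = ∫_0^5/3 f v dx for all v ∈ V.
Substituting f(x) = 2*x - 1, the right-hand side is ∫_0^5/3 (2*x - 1) v dx.


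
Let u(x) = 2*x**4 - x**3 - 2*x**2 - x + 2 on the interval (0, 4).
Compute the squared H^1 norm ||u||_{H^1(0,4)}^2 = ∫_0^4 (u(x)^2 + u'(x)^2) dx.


||u||_{H^1}^2 = 55714748/315

The H^1 norm (squared) on an interval (0, L) is
  ||u||_{H^1}^2 = ∫_0^L u(x)^2 dx + ∫_0^L u'(x)^2 dx.
Compute u'(x) = 8*x**3 - 3*x**2 - 4*x - 1.
Then u(x)^2 = 4*x**8 - 4*x**7 - 7*x**6 + 14*x**4 - 7*x**2 - 4*x + 4 and u'(x)^2 = 64*x**6 - 48*x**5 - 55*x**4 + 8*x**3 + 22*x**2 + 8*x + 1.
Integrate each monomial from 0 to 4 using ∫_0^4 c·x^n dx = c·4^(n+1)/(n+1):
  ∫_0^4 u(x)^2 dx = ∫_0^4 (4*x^8 - 4*x^7 - 7*x^6 + 14*x^4 - 7*x^2 - 4*x + 4) dx. Term by term:
    ∫_0^4 4*x^8 dx = 1048576/9;  ∫_0^4 -4*x^7 dx = -32768;  ∫_0^4 -7*x^6 dx = -16384;
    ∫_0^4 14*x^4 dx = 14336/5;  ∫_0^4 -7*x^2 dx = -448/3;  ∫_0^4 -4*x dx = -32;
    ∫_0^4 4 dx = 16.
  Sum: 1048576/9 − 32768 − 16384 + 14336/5 − 448/3 − 32 + 16 = 3152624/45.
  ∫_0^4 u'(x)^2 dx = ∫_0^4 (64*x^6 - 48*x^5 - 55*x^4 + 8*x^3 + 22*x^2 + 8*x + 1) dx. Term by term:
    ∫_0^4 64*x^6 dx = 1048576/7;  ∫_0^4 -48*x^5 dx = -32768;  ∫_0^4 -55*x^4 dx = -11264;
    ∫_0^4 8*x^3 dx = 512;  ∫_0^4 22*x^2 dx = 1408/3;  ∫_0^4 8*x dx = 64;
    ∫_0^4 1 dx = 4.
  Sum: 1048576/7 − 32768 − 11264 + 512 + 1408/3 + 64 + 4 = 2243092/21.
Adding: ||u||_{H^1}^2 = 3152624/45 + 2243092/21 = 55714748/315.


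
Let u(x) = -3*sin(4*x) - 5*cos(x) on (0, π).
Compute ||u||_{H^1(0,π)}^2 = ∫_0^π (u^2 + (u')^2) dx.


||u||_{H^1(0,π)}^2 = 32 + 203*π/2

u'(x) = 5*sin(x) - 12*cos(4*x).
Expand u² and (u')² and integrate term by term on (0, π), using: for integers n ≥ 1, ∫_0^π sin²(nx) dx = ∫_0^π cos²(nx) dx = π/2; for n ≠ n', ∫_0^π sin(nx)sin(n'x) dx = ∫_0^π cos(nx)cos(n'x) dx = 0; and by product-to-sum, ∫_0^π sin(nx)cos(n'x) dx = ½∫_0^π [sin((n+n')x) + sin((n−n')x)] dx, which is 0 when n+n' is even and 2n/(n²−n'²) when n+n' is odd (it need not vanish on (0, π)).
  u² squared terms: (-5)²·∫cos(x)² dx = 25·π/2 = 25*π/2;  (-3)²·∫sin(4x)² dx = 9·π/2 = 9*π/2.
  u² cross terms: 2·(-5)·(-3)·∫cos(x)·sin(4x) dx = 30·(8/15) = 16.
  So ∫_0^π u² dx = 25*π/2 + 9*π/2 + 16 = 16 + 17*π.
  (u')² squared terms: (-12)²·∫cos(4x)² dx = 144·π/2 = 72*π;  (5)²·∫sin(x)² dx = 25·π/2 = 25*π/2.
  (u')² cross terms: 2·(-12)·(5)·∫cos(4x)·sin(x) dx = -120·(-2/15) = 16.
  So ∫_0^π (u')² dx = 72*π + 25*π/2 + 16 = 16 + 169*π/2.
||u||_{H^1}^2 = (16 + 17*π) + (16 + 169*π/2) = 32 + 203*π/2.


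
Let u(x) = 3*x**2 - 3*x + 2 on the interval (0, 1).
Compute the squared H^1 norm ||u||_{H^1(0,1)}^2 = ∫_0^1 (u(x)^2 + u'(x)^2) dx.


||u||_{H^1}^2 = 53/10

The H^1 norm (squared) on an interval (0, L) is
  ||u||_{H^1}^2 = ∫_0^L u(x)^2 dx + ∫_0^L u'(x)^2 dx.
Compute u'(x) = 6*x - 3.
Then u(x)^2 = 9*x**4 - 18*x**3 + 21*x**2 - 12*x + 4 and u'(x)^2 = 36*x**2 - 36*x + 9.
Integrate each monomial from 0 to 1 using ∫_0^1 c·x^n dx = c·1^(n+1)/(n+1):
  ∫_0^1 u(x)^2 dx = ∫_0^1 (9*x^4 - 18*x^3 + 21*x^2 - 12*x + 4) dx. Term by term:
    ∫_0^1 9*x^4 dx = 9/5;  ∫_0^1 -18*x^3 dx = -9/2;  ∫_0^1 21*x^2 dx = 7;
    ∫_0^1 -12*x dx = -6;  ∫_0^1 4 dx = 4.
  Sum: 9/5 − 9/2 + 7 − 6 + 4 = 23/10.
  ∫_0^1 u'(x)^2 dx = ∫_0^1 (36*x^2 - 36*x + 9) dx. Term by term:
    ∫_0^1 36*x^2 dx = 12;  ∫_0^1 -36*x dx = -18;  ∫_0^1 9 dx = 9.
  Sum: 12 − 18 + 9 = 3.
Adding: ||u||_{H^1}^2 = 23/10 + 3 = 53/10.


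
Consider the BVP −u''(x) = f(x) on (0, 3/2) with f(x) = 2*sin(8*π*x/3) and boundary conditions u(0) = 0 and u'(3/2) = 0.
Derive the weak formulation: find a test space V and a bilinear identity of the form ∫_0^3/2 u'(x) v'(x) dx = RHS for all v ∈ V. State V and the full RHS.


V = {v ∈ H^1(0, 3/2) : v(0) = 0} (test functions vanish at x = 0 where u is specified); weak form: ∫_0^3/2 u'v' dx = ∫_0^3/2 (2*sin(8*π*x/3)) v dx for all v ∈ V.

Multiply both sides by a test function v and integrate from 0 to 3/2:
  ∫_0^3/2 −u''(x) v(x) dx = ∫_0^3/2 f(x) v(x) dx.
Integrate the LHS by parts once:
  ∫_0^3/2 −u'' v dx = −[u'(x) v(x)]_0^3/2 + ∫_0^3/2 u'(x) v'(x) dx.
Thus ∫_0^3/2 u'(x) v'(x) dx = ∫_0^3/2 f(x) v(x) dx + [u'(x) v(x)]_0^3/2.
Choose V so that boundary terms are either known or forced to vanish.
Mixed BC: u(0) = 0 (Dirichlet) and u'(3/2) = 0 (Neumann). Define V = {v ∈ H^1(0, 3/2) : v(0) = 0}. Then [u' v]_0^3/2 = u'(3/2)·v(3/2) − u'(0)·0 = 0.
Weak formulation: find u (satisfying any essential BC) such that ∫_0^3/2 u'(x) v'(x) dx = ∫_0^3/2 f v dx for all v ∈ V (Dirichlet at 0 absorbed into V; the Neumann datum at x = 3/2 is zero, so no boundary term remains).
Substituting f(x) = 2*sin(8*π*x/3), the right-hand side is ∫_0^3/2 (2*sin(8*π*x/3)) v dx.


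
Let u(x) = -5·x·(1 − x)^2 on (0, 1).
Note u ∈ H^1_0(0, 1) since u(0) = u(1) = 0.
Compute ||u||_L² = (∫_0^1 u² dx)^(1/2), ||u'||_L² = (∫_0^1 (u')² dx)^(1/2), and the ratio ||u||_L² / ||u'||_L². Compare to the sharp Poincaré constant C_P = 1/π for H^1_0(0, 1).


||u||_L² / ||u'||_L² = sqrt(14)/14 < C_P = 1/π.

u(x) = -5·x·(1 − x)^2, so u'(x) = 5*(1 - 3*x)*(x - 1).
u(x) = -5·x·(1 − x)^2 vanishes at x = 0 and x = 1, so u ∈ H^1_0(0, 1). Differentiate via the product rule and integrate the resulting polynomials term by term.
  ∫_0^1 u² dx = ∫_0^1 (25*x^6 - 100*x^5 + 150*x^4 - 100*x^3 + 25*x^2) dx. Term by term:
    ∫_0^1 25*x^6 dx = 25/7;  ∫_0^1 -100*x^5 dx = -50/3;  ∫_0^1 150*x^4 dx = 30;
    ∫_0^1 -100*x^3 dx = -25;  ∫_0^1 25*x^2 dx = 25/3.
  Sum: 25/7 − 50/3 + 30 − 25 + 25/3 = 5/21.
  ∫_0^1 (u')² dx = ∫_0^1 (225*x^4 - 600*x^3 + 550*x^2 - 200*x + 25) dx. Term by term:
    ∫_0^1 225*x^4 dx = 45;  ∫_0^1 -600*x^3 dx = -150;  ∫_0^1 550*x^2 dx = 550/3;
    ∫_0^1 -200*x dx = -100;  ∫_0^1 25 dx = 25.
  Sum: 45 − 150 + 550/3 − 100 + 25 = 10/3.
∫_0^1 u² dx = 5/21, so ||u||_L² = sqrt(105)/21.
∫_0^1 (u')² dx = 10/3, so ||u'||_L² = sqrt(30)/3.
Ratio ||u||_L² / ||u'||_L² = sqrt(14)/14.
Sharp Poincaré constant on H^1_0(0, 1) is C_P = L/π = 1/π, achieved by sin(π·x).
A polynomial bump cannot attain the sharp Poincaré constant (only the first sine eigenfunction does), so the ratio is strictly less than C_P, consistent with ||u||_L² ≤ C_P ||u'||_L².


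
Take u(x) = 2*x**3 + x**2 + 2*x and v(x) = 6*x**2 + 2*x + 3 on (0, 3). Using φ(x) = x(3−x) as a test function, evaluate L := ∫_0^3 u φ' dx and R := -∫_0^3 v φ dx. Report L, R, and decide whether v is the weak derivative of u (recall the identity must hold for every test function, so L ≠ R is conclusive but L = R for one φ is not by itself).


LHS = -477/5, RHS = -999/10. No, v is not the weak derivative of u.

u(x) = 2*x**3 + x**2 + 2*x, classical derivative u'(x) = 6*x**2 + 2*x + 2.
φ(x) = x(3−x), so φ'(x) = 3 - 2*x.
Note φ(0) = φ(3) = 0, so the boundary term u·φ vanishes.
LHS = ∫_0^3 u(x) φ'(x) dx = ∫_0^3 (-4*x^4 + 4*x^3 - x^2 + 6*x) dx. Term by term:
  ∫_0^3 -4*x^4 dx = -972/5;  ∫_0^3 4*x^3 dx = 81;  ∫_0^3 -x^2 dx = -9;
  ∫_0^3 6*x dx = 27.
Sum: -972/5 + 81 − 9 + 27 = -477/5.
So LHS = -477/5.
∫_0^3 v(x) φ(x) dx = ∫_0^3 (-6*x^4 + 16*x^3 + 3*x^2 + 9*x) dx. Term by term:
  ∫_0^3 -6*x^4 dx = -1458/5;  ∫_0^3 16*x^3 dx = 324;  ∫_0^3 3*x^2 dx = 27;
  ∫_0^3 9*x dx = 81/2.
Sum: -1458/5 + 324 + 27 + 81/2 = 999/10.
So RHS = -∫_0^3 v(x) φ(x) dx = -999/10.
LHS − RHS = 9/2 ≠ 0, so the identity fails.
(For a valid weak derivative the identity must hold for EVERY test function, in particular this one. The failure shows v is NOT the weak derivative of u.)
Correct weak derivative would be u'(x) = 6*x**2 + 2*x + 2.


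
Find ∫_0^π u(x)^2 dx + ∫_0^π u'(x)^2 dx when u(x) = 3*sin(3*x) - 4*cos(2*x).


||u||_{H^1(0,π)}^2 = -144 + 85*π

u'(x) = 8*sin(2*x) + 9*cos(3*x).
Expand u² and (u')² and integrate term by term on (0, π), using: for integers n ≥ 1, ∫_0^π sin²(nx) dx = ∫_0^π cos²(nx) dx = π/2; for n ≠ n', ∫_0^π sin(nx)sin(n'x) dx = ∫_0^π cos(nx)cos(n'x) dx = 0; and by product-to-sum, ∫_0^π sin(nx)cos(n'x) dx = ½∫_0^π [sin((n+n')x) + sin((n−n')x)] dx, which is 0 when n+n' is even and 2n/(n²−n'²) when n+n' is odd (it need not vanish on (0, π)).
  u² squared terms: (-4)²·∫cos(2x)² dx = 16·π/2 = 8*π;  (3)²·∫sin(3x)² dx = 9·π/2 = 9*π/2.
  u² cross terms: 2·(-4)·(3)·∫cos(2x)·sin(3x) dx = -24·(6/5) = -144/5.
  So ∫_0^π u² dx = 8*π + 9*π/2 − 144/5 = -144/5 + 25*π/2.
  (u')² squared terms: (8)²·∫sin(2x)² dx = 64·π/2 = 32*π;  (9)²·∫cos(3x)² dx = 81·π/2 = 81*π/2.
  (u')² cross terms: 2·(8)·(9)·∫sin(2x)·cos(3x) dx = 144·(-4/5) = -576/5.
  So ∫_0^π (u')² dx = 32*π + 81*π/2 − 576/5 = -576/5 + 145*π/2.
||u||_{H^1}^2 = (-144/5 + 25*π/2) + (-576/5 + 145*π/2) = -144 + 85*π.


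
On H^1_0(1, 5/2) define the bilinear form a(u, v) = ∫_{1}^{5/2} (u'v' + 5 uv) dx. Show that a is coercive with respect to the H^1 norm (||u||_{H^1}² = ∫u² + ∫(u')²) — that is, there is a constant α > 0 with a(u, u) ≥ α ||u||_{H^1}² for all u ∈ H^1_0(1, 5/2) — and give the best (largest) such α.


α = 1

Coercivity of a(·,·) on H^1_0(1, 5/2) means a(u, u) ≥ α ||u||_{H^1}² for every u ∈ H^1_0.
The interval has length L = 3/2, and Poincaré/coercivity depend only on L. Here a(u, u) = ∫(u')² + (5)·∫u².
Here c = 5 ≥ 1, so a(u,u) = ∫(u')² + c∫u² ≥ ∫(u')² + ∫u² = ||u||_{H^1}², i.e. α = 1 works. No larger α is possible: a(u,u) ≥ α||u||_{H^1}² means (1−α)∫(u')² ≥ (α−c)∫u², and for the modes u_n = sin(nπ(x−x₀)/L) (x₀ the left endpoint) one has ∫u_n²/∫(u_n')² = (L/(nπ))² → 0, so a(u_n,u_n)/||u_n||_{H^1}² → 1. Hence the optimal constant is α = 1.
Therefore α = 1.


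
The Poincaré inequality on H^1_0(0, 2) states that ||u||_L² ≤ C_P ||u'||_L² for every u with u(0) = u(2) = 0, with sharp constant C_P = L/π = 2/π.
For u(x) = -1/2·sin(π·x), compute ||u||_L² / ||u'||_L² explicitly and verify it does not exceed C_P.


||u||_L² / ||u'||_L² = 1/π < C_P = 2/π.

u(x) = -1/2·sin(π·x), so u'(x) = -π*cos(π*x)/2.
Writing u(x) = A·sin(kπx/L) with A = -1/2 and k = 2, use ∫_0^L sin²(kπx/L) dx = L/2 and ∫_0^L cos²(kπx/L) dx = L/2.
u² = 1/4·sin²(π·x) and (u')² = π^2/4·cos²(π·x), and each of sin², cos² integrates to L/2 = 1 over (0, 2).
∫_0^2 u² dx = 1/4, so ||u||_L² = 1/2.
∫_0^2 (u')² dx = π^2/4, so ||u'||_L² = π/2.
Ratio ||u||_L² / ||u'||_L² = 1/π.
Sharp Poincaré constant on H^1_0(0, 2) is C_P = L/π = 2/π, achieved by sin(π/2·x).
This is the k = 2 harmonic; the ratio L/(kπ) is strictly less than C_P = L/π, consistent with the sharp inequality ||u||_L² ≤ C_P ||u'||_L².


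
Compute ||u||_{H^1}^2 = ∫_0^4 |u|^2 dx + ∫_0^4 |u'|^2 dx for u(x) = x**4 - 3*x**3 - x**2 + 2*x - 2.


||u||_{H^1}^2 = 312160/63

The H^1 norm (squared) on an interval (0, L) is
  ||u||_{H^1}^2 = ∫_0^L u(x)^2 dx + ∫_0^L u'(x)^2 dx.
Compute u'(x) = 4*x**3 - 9*x**2 - 2*x + 2.
Then u(x)^2 = x**8 - 6*x**7 + 7*x**6 + 10*x**5 - 15*x**4 + 8*x**3 + 8*x**2 - 8*x + 4 and u'(x)^2 = 16*x**6 - 72*x**5 + 65*x**4 + 52*x**3 - 32*x**2 - 8*x + 4.
Integrate each monomial from 0 to 4 using ∫_0^4 c·x^n dx = c·4^(n+1)/(n+1):
  ∫_0^4 u(x)^2 dx = ∫_0^4 (x^8 - 6*x^7 + 7*x^6 + 10*x^5 - 15*x^4 + 8*x^3 + 8*x^2 - 8*x + 4) dx. Term by term:
    ∫_0^4 x^8 dx = 262144/9;  ∫_0^4 -6*x^7 dx = -49152;  ∫_0^4 7*x^6 dx = 16384;
    ∫_0^4 10*x^5 dx = 20480/3;  ∫_0^4 -15*x^4 dx = -3072;  ∫_0^4 8*x^3 dx = 512;
    ∫_0^4 8*x^2 dx = 512/3;  ∫_0^4 -8*x dx = -64;  ∫_0^4 4 dx = 16.
  Sum: 262144/9 − 49152 + 16384 + 20480/3 − 3072 + 512 + 512/3 − 64 + 16 = 6736/9.
  ∫_0^4 u'(x)^2 dx = ∫_0^4 (16*x^6 - 72*x^5 + 65*x^4 + 52*x^3 - 32*x^2 - 8*x + 4) dx. Term by term:
    ∫_0^4 16*x^6 dx = 262144/7;  ∫_0^4 -72*x^5 dx = -49152;  ∫_0^4 65*x^4 dx = 13312;
    ∫_0^4 52*x^3 dx = 3328;  ∫_0^4 -32*x^2 dx = -2048/3;  ∫_0^4 -8*x dx = -64;
    ∫_0^4 4 dx = 16.
  Sum: 262144/7 − 49152 + 13312 + 3328 − 2048/3 − 64 + 16 = 88336/21.
Adding: ||u||_{H^1}^2 = 6736/9 + 88336/21 = 312160/63.
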